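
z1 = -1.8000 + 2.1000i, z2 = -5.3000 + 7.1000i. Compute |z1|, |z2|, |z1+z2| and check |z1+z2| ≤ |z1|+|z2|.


|z1| = sqrt((-1.8)^2 + 2.1^2) = sqrt(7.65) = 2.7659
|z2| = sqrt((-5.3)^2 + 7.1^2) = sqrt(78.5) = 8.8600
z1+z2 = -7.1000 + 9.2000i
|z1+z2| = sqrt(135.05) = 11.6211
|z1|+|z2| = 2.7659 + 8.8600 = 11.6259

|z1+z2| = 11.6211 ≤ |z1|+|z2| = 11.6259 (verified)


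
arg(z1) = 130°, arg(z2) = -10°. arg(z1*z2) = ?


arg(z1*z2) = 130° - 10° = 120°
Normalized to (-180°, 180°]: 120°

120°


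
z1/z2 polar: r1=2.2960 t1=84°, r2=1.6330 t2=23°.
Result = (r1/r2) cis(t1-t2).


r = 2.2960 / 1.6330 = 1.4060
theta = 84° - 23° = 61° = 61° (mod 360)

1.4060 cis(61°)


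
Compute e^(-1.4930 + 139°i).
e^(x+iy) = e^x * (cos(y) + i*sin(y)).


e^-1.4930 = 0.2247
cos(139°) = -0.7547
sin(139°) = 0.6561
Real = 0.2247*(-0.7547) = -0.1696
Imag = 0.2247*0.6561 = 0.1474

-0.1696 + 0.1474i


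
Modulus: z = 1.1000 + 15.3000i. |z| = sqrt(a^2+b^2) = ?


|z| = sqrt(1.1^2 + 15.3^2) = sqrt(1.21 + 234.09) = sqrt(235.3) = 15.3395

|z| = 15.3395


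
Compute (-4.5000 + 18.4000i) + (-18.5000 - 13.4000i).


Real: -4.5 - 18.5 = -23
Imag: 18.4 - 13.4 = 5

-23.0000 + 5.0000i


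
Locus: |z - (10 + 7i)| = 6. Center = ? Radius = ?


|z - z0| = r is a circle with center z0 and radius r.
Center = (10, 7), radius = 6

Circle with center (10, 7) and radius 6


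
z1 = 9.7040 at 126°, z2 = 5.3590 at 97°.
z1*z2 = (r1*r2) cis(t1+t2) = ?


r = 9.7040 * 5.3590 = 52.0037
theta = 126° + 97° = 223° = 223° (mod 360)

52.0037 cis(223°)


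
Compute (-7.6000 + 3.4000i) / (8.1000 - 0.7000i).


Conjugate of z2 = 8.1000 + 0.7000i
Numerator: (-7.6000 + 3.4000i)(8.1000 + 0.7000i) = -63.9400 + 22.2200i
Denominator: 8.1^2 + (-0.7)^2 = 66.1
Result = (-63.9400 + 22.2200i)/66.1

-0.9673 + 0.3362i


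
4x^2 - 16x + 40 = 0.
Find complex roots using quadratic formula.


disc = (-16)^2 - 4*4*40 = 256 - 640 = -384
sqrt(|disc|) = sqrt(384) = 19.5959
Real part = 16/(2*4) = 2.0000
Imag part = 19.5959/(2*4) = 2.4495

2.0000 ± 2.4495i


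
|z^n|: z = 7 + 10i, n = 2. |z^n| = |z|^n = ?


|z| = sqrt(49+100) = sqrt(149) = 12.2066
|z^2| = |z|^2 = (sqrt(149))^2 = 149

|z^2| = 149


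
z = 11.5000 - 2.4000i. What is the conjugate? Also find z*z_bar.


z_bar = 11.5000 + 2.4000i
z*z_bar = 11.5^2 + (-2.4)^2 = 132.25 + 5.76 = 138.01

z_bar = 11.5000 + 2.4000i, z*z_bar = 138.01


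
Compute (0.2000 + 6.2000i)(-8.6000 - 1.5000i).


Real = 0.2*(-8.6) - 6.2*(-1.5) = -1.72 - (-9.3) = 7.58
Imag = 0.2*(-1.5) - (8.6)*6.2 = -0.3 - (53.32) = -53.62

7.5800 - 53.6200i


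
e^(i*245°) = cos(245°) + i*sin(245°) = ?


cos(245°) = -0.4226
sin(245°) = -0.9063

e^(i*245°) = -0.4226 - 0.9063i


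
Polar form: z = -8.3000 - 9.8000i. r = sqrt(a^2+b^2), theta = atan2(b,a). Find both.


r = sqrt(68.89+96.04) = sqrt(164.93) = 12.8425
theta = atan2(-9.8, -8.3) = -130.2626 degrees

r = 12.8425, theta = -130.2626 degrees


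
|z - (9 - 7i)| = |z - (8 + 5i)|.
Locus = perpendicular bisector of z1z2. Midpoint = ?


Equal distances means the locus is the perpendicular bisector of z1 and z2.
Midpoint = ((9+8)/2, (-7+5)/2) = (8.5000, -1.0000)

Perpendicular bisector through (8.5000, -1.0000)


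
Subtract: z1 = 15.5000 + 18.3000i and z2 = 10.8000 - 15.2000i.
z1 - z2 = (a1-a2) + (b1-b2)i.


Real: 15.5 - 10.8 = 4.7
Imag: 18.3 + 15.2 = 33.5

4.7000 + 33.5000i


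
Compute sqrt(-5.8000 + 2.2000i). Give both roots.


|z| = sqrt(33.64+4.84) = 6.2032
sqrt((|z|+a)/2) = sqrt((6.2032+(-5.8))/2) = sqrt(0.2016) = 0.4490
sqrt((|z|-a)/2) = sqrt((6.2032-(-5.8))/2) = sqrt(6.0016) = 2.4498

±(0.4490 + 2.4498i) i.e. 0.4490 + 2.4498i and -0.4490 - 2.4498i


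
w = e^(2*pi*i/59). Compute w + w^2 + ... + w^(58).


With w = e^(2*pi*i/59), all 59 of the 59th roots of unity w^0 = 1, w, ..., w^(58) sum to 0: 1 + w + ... + w^(58) = (1 - w^59)/(1 - w) = 0 since w^59 = 1, w ≠ 1.
Removing the root 1: w + w^2 + ... + w^(58) = 0 - 1 = -1

Sum = -1


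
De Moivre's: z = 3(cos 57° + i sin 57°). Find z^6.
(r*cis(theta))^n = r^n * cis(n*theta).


r^6 = 3^6 = 729
n*theta = 6*57° = 342° = 342° (mod 360)
a = 729*cos(342°) = 693.3202
b = 729*sin(342°) = -225.2734

729 cis(342°) = 693.3202 - 225.2734i


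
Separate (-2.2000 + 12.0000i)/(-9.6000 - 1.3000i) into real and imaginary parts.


Multiply by conjugate: (-2.2000 + 12.0000i)(-9.6000 + 1.3000i) / ((-9.6)^2 + (-1.3)^2)
Numerator real = -2.2*(-9.6) + 12*(-1.3) = 5.52
Numerator imag = 12*(-9.6) - (-2.2)*(-1.3) = -118.06
Denominator = 93.85
Re(z) = 5.52/93.85 = 0.0588
Im(z) = -118.06/93.85 = -1.2580

Re(z) = 0.0588, Im(z) = -1.2580


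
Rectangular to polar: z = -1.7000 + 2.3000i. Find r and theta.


r = sqrt(2.89+5.29) = sqrt(8.18) = 2.8601
theta = atan2(2.3, -1.7) = 126.4692 degrees

r = 2.8601, theta = 126.4692 degrees


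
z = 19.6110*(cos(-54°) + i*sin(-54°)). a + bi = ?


a = 19.6110*cos(-54°) = 19.6110*0.58779 = 11.5271
b = 19.6110*sin(-54°) = 19.6110*(-0.809017) = -15.8656

11.5271 - 15.8656i


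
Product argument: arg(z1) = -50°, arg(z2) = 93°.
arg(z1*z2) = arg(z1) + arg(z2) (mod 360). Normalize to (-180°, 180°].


arg(z1*z2) = -50° + 93° = 43°
Normalized to (-180°, 180°]: 43°

43°


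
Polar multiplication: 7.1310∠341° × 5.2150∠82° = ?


r = 7.1310 * 5.2150 = 37.1882
theta = 341° + 82° = 423° = 63° (mod 360)

37.1882 cis(63°)


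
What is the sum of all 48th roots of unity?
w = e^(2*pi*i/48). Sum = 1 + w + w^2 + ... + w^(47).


The sum of all 48th roots of unity is 0.
Geometric series: (1 - w^48)/(1 - w) = (1-1)/(1-w) = 0 since w^48 = 1, w ≠ 1.
Alternatively: coefficient of z^47 in z^48 - 1 is 0.

0


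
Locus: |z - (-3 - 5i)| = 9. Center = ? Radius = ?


|z - z0| = r is a circle with center z0 and radius r.
Center = (-3, -5), radius = 9

Circle with center (-3, -5) and radius 9


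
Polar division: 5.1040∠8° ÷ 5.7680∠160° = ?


r = 5.1040 / 5.7680 = 0.8849
theta = 8° - 160° = -152° = 208° (mod 360)

0.8849 cis(208°)


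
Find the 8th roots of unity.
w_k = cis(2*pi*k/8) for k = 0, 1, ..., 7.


The 8th roots of unity are cis(360k/8°) for k=0..7
Angle step = 360/8 = 45°
Primitive root: cis(45°)
Primitive root = 0.7071 + 0.7071i

8 roots at angles: 0°, 45°, 90°, 135°, 180°, 225°, 270°, 315°


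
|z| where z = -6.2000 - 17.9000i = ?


|z| = sqrt((-6.2)^2 + (-17.9)^2) = sqrt(38.44 + 320.41) = sqrt(358.85) = 18.9433

|z| = 18.9433


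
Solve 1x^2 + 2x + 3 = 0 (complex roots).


disc = 2^2 - 4*1*3 = 4 - 12 = -8
sqrt(|disc|) = sqrt(8) = 2.8284
Real part = -2/(2*1) = -1.0000
Imag part = 2.8284/(2*1) = 1.4142

-1.0000 ± 1.4142i


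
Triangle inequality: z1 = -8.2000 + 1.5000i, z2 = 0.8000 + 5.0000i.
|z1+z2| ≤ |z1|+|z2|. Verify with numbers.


|z1| = sqrt((-8.2)^2 + 1.5^2) = sqrt(69.49) = 8.3361
|z2| = sqrt(0.8^2 + 5^2) = sqrt(25.64) = 5.0636
z1+z2 = -7.4000 + 6.5000i
|z1+z2| = sqrt(97.01) = 9.8494
|z1|+|z2| = 8.3361 + 5.0636 = 13.3997

|z1+z2| = 9.8494 ≤ |z1|+|z2| = 13.3997 (verified)


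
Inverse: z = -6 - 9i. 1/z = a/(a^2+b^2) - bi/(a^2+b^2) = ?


|z|^2 = 36+81 = 117
1/z = (-6 + 9i)/117

1/z = -0.0513 + 0.0769i


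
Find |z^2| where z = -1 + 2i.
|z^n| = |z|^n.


|z| = sqrt(1+4) = sqrt(5) = 2.2361
|z^2| = |z|^2 = (sqrt(5))^2 = 5

|z^2| = 5


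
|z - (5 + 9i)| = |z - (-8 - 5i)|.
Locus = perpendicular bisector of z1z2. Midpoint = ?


Equal distances means the locus is the perpendicular bisector of z1 and z2.
Midpoint = ((5+(-8))/2, (9+(-5))/2) = (-1.5000, 2.0000)

Perpendicular bisector through (-1.5000, 2.0000)


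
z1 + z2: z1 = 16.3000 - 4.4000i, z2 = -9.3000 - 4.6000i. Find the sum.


Real: 16.3 - 9.3 = 7
Imag: -4.4 - 4.6 = -9

7.0000 - 9.0000i


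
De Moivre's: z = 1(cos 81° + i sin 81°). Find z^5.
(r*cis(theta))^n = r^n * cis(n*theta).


r^5 = 1^5 = 1
n*theta = 5*81° = 405° = 45° (mod 360)
a = 1*cos(45°) = 0.7071
b = 1*sin(45°) = 0.7071

1 cis(45°) = 0.7071 + 0.7071i


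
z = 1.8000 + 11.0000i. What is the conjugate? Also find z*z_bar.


z_bar = 1.8000 - 11.0000i
z*z_bar = 1.8^2 + 11^2 = 3.24 + 121 = 124.24

z_bar = 1.8000 - 11.0000i, z*z_bar = 124.24


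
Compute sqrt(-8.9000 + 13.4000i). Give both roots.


|z| = sqrt(79.21+179.56) = 16.0863
sqrt((|z|+a)/2) = sqrt((16.0863+(-8.9))/2) = sqrt(3.5932) = 1.8956
sqrt((|z|-a)/2) = sqrt((16.0863-(-8.9))/2) = sqrt(12.4932) = 3.5346

±(1.8956 + 3.5346i) i.e. 1.8956 + 3.5346i and -1.8956 - 3.5346i


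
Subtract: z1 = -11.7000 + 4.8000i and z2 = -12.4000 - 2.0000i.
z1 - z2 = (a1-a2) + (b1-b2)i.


Real: -11.7 + 12.4 = 0.7
Imag: 4.8 + 2 = 6.8

0.7000 + 6.8000i


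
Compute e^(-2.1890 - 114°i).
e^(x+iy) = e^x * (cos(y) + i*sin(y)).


e^-2.1890 = 0.1120
cos(-114°) = -0.4067
sin(-114°) = -0.9135
Real = 0.1120*(-0.4067) = -0.0456
Imag = 0.1120*(-0.9135) = -0.1023

-0.0456 - 0.1023i


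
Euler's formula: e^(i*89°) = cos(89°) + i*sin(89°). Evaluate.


cos(89°) = 0.0175
sin(89°) = 0.9998

e^(i*89°) = 0.0175 + 0.9998i


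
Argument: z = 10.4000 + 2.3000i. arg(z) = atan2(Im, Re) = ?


Re = 10.4, Im = 2.3
arg = atan2(2.3, 10.4) = 12.4705 degrees

arg(z) = 12.4705 degrees


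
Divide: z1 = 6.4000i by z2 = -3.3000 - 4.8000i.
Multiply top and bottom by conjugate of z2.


Conjugate of z2 = -3.3000 + 4.8000i
Numerator: (6.4000i)(-3.3000 + 4.8000i) = -30.7200 - 21.1200i
Denominator: (-3.3)^2 + (-4.8)^2 = 33.93
Result = (-30.7200 - 21.1200i)/33.93

-0.9054 - 0.6225i


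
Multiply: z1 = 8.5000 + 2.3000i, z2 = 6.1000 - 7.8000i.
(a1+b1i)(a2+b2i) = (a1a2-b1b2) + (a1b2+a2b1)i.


Real = 8.5*6.1 - 2.3*(-7.8) = 51.85 - (-17.94) = 69.79
Imag = 8.5*(-7.8) + 6.1*2.3 = -66.3 + 14.03 = -52.27

69.7900 - 52.2700i


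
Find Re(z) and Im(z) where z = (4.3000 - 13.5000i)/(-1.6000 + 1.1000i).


Multiply by conjugate: (4.3000 - 13.5000i)(-1.6000 - 1.1000i) / ((-1.6)^2 + 1.1^2)
Numerator real = 4.3*(-1.6) - (13.5)*1.1 = -21.73
Numerator imag = -13.5*(-1.6) - 4.3*1.1 = 16.87
Denominator = 3.77
Re(z) = -21.73/3.77 = -5.7639
Im(z) = 16.87/3.77 = 4.4748

Re(z) = -5.7639, Im(z) = 4.4748


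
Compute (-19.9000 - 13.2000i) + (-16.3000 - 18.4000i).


Real: -19.9 - 16.3 = -36.2
Imag: -13.2 - 18.4 = -31.6

-36.2000 - 31.6000i


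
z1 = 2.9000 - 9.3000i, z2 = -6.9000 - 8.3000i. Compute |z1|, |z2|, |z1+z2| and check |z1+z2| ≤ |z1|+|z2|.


|z1| = sqrt(2.9^2 + (-9.3)^2) = sqrt(94.9) = 9.7417
|z2| = sqrt((-6.9)^2 + (-8.3)^2) = sqrt(116.5) = 10.7935
z1+z2 = -4.0000 - 17.6000i
|z1+z2| = sqrt(325.76) = 18.0488
|z1|+|z2| = 9.7417 + 10.7935 = 20.5352

|z1+z2| = 18.0488 ≤ |z1|+|z2| = 20.5352 (verified)


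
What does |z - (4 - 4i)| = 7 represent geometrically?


|z - z0| = r is a circle with center z0 and radius r.
Center = (4, -4), radius = 7

Circle with center (4, -4) and radius 7


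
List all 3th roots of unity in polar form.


The 3th roots of unity are cis(360k/3°) for k=0..2
Angle step = 360/3 = 120°
Primitive root: cis(120°)
Primitive root = -0.5000 + 0.8660i

3 roots at angles: 0°, 120°, 240°


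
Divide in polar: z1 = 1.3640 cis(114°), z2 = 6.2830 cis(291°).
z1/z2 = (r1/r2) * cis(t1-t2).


r = 1.3640 / 6.2830 = 0.2171
theta = 114° - 291° = -177° = 183° (mod 360)

0.2171 cis(183°)


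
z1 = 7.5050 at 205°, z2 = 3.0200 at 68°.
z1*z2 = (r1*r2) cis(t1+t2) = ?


r = 7.5050 * 3.0200 = 22.6651
theta = 205° + 68° = 273° = 273° (mod 360)

22.6651 cis(273°)


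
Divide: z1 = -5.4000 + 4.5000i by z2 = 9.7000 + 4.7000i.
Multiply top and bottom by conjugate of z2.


Conjugate of z2 = 9.7000 - 4.7000i
Numerator: (-5.4000 + 4.5000i)(9.7000 - 4.7000i) = -31.2300 + 69.0300i
Denominator: 9.7^2 + 4.7^2 = 116.18
Result = (-31.2300 + 69.0300i)/116.18

-0.2688 + 0.5942i


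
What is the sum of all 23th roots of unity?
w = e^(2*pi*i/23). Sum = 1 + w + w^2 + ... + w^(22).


The sum of all 23th roots of unity is 0.
Geometric series: (1 - w^23)/(1 - w) = (1-1)/(1-w) = 0 since w^23 = 1, w ≠ 1.
Alternatively: coefficient of z^22 in z^23 - 1 is 0.

0


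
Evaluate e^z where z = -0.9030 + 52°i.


e^-0.9030 = 0.40535
cos(52°) = 0.6157
sin(52°) = 0.788
Real = 0.40535*0.6157 = 0.2496
Imag = 0.40535*0.788 = 0.3194

0.2496 + 0.3194i


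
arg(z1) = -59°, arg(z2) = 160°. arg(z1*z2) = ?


arg(z1*z2) = -59° + 160° = 101°
Normalized to (-180°, 180°]: 101°

101°


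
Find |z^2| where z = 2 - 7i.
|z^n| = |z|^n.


|z| = sqrt(4+49) = sqrt(53) = 7.2801
|z^2| = |z|^2 = (sqrt(53))^2 = 53

|z^2| = 53


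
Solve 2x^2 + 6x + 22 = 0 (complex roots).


disc = 6^2 - 4*2*22 = 36 - 176 = -140
sqrt(|disc|) = sqrt(140) = 11.8322
Real part = -6/(2*2) = -1.5000
Imag part = 11.8322/(2*2) = 2.9580

-1.5000 ± 2.9580i


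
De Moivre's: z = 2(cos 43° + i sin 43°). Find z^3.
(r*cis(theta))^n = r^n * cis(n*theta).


r^3 = 2^3 = 8
n*theta = 3*43° = 129° = 129° (mod 360)
a = 8*cos(129°) = -5.0346
b = 8*sin(129°) = 6.2172

8 cis(129°) = -5.0346 + 6.2172i


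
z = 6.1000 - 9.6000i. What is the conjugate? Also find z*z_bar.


z_bar = 6.1000 + 9.6000i
z*z_bar = 6.1^2 + (-9.6)^2 = 37.21 + 92.16 = 129.37

z_bar = 6.1000 + 9.6000i, z*z_bar = 129.37


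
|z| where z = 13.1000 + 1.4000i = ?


|z| = sqrt(13.1^2 + 1.4^2) = sqrt(171.61 + 1.96) = sqrt(173.57) = 13.1746

|z| = 13.1746


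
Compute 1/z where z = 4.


|z|^2 = 16+0 = 16
1/z = (4 - 0i)/16

1/z = 0.2500 + 0i


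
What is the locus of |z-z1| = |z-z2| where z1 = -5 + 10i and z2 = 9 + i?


Equal distances means the locus is the perpendicular bisector of z1 and z2.
Midpoint = ((-5+9)/2, (10+1)/2) = (2.0000, 5.5000)

Perpendicular bisector through (2.0000, 5.5000)


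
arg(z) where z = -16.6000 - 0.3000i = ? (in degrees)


Re = -16.6, Im = -0.3
arg = atan2(-0.3, -16.6) = -178.9646 degrees

arg(z) = -178.9646 degrees


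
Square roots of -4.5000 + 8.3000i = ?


|z| = sqrt(20.25+68.89) = 9.4414
sqrt((|z|+a)/2) = sqrt((9.4414+(-4.5))/2) = sqrt(2.4707) = 1.5718
sqrt((|z|-a)/2) = sqrt((9.4414-(-4.5))/2) = sqrt(6.9707) = 2.6402

±(1.5718 + 2.6402i) i.e. 1.5718 + 2.6402i and -1.5718 - 2.6402i


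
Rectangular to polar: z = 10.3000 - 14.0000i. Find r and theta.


r = sqrt(106.09+196) = sqrt(302.09) = 17.3807
theta = atan2(-14, 10.3) = -53.6576 degrees

r = 17.3807, theta = -53.6576 degrees


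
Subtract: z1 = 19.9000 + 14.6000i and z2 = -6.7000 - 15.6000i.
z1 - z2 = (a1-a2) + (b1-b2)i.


Real: 19.9 + 6.7 = 26.6
Imag: 14.6 + 15.6 = 30.2

26.6000 + 30.2000i


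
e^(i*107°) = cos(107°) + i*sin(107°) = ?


cos(107°) = -0.2924
sin(107°) = 0.9563

e^(i*107°) = -0.2924 + 0.9563i


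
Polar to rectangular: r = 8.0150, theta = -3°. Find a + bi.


a = 8.0150*cos(-3°) = 8.0150*0.99863 = 8.0040
b = 8.0150*sin(-3°) = 8.0150*(-0.05234) = -0.4195

8.0040 - 0.4195i


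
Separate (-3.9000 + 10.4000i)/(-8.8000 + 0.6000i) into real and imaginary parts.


Multiply by conjugate: (-3.9000 + 10.4000i)(-8.8000 - 0.6000i) / ((-8.8)^2 + 0.6^2)
Numerator real = -3.9*(-8.8) + 10.4*0.6 = 40.56
Numerator imag = 10.4*(-8.8) - (-3.9)*0.6 = -89.18
Denominator = 77.8
Re(z) = 40.56/77.8 = 0.5213
Im(z) = -89.18/77.8 = -1.1463

Re(z) = 0.5213, Im(z) = -1.1463


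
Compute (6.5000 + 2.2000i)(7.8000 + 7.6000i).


Real = 6.5*7.8 - 2.2*7.6 = 50.7 - 16.72 = 33.98
Imag = 6.5*7.6 + 7.8*2.2 = 49.4 + 17.16 = 66.56

33.9800 + 66.5600i


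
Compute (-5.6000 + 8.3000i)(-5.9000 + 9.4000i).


Real = -5.6*(-5.9) - 8.3*9.4 = 33.04 - 78.02 = -44.98
Imag = -5.6*9.4 - (5.9)*8.3 = -52.64 - (48.97) = -101.61

-44.9800 - 101.6100i


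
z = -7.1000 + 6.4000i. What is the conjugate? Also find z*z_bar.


z_bar = -7.1000 - 6.4000i
z*z_bar = (-7.1)^2 + 6.4^2 = 50.41 + 40.96 = 91.37

z_bar = -7.1000 - 6.4000i, z*z_bar = 91.37


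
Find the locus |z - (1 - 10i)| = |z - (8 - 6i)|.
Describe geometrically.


Equal distances means the locus is the perpendicular bisector of z1 and z2.
Midpoint = ((1+8)/2, (-10+(-6))/2) = (4.5000, -8.0000)

Perpendicular bisector through (4.5000, -8.0000)


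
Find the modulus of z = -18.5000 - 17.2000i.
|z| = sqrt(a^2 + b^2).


|z| = sqrt((-18.5)^2 + (-17.2)^2) = sqrt(342.25 + 295.84) = sqrt(638.09) = 25.2604

|z| = 25.2604


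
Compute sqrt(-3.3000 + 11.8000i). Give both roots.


|z| = sqrt(10.89+139.24) = 12.2528
sqrt((|z|+a)/2) = sqrt((12.2528+(-3.3))/2) = sqrt(4.4764) = 2.1157
sqrt((|z|-a)/2) = sqrt((12.2528-(-3.3))/2) = sqrt(7.7764) = 2.7886

±(2.1157 + 2.7886i) i.e. 2.1157 + 2.7886i and -2.1157 - 2.7886i


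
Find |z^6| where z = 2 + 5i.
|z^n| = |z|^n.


|z| = sqrt(4+25) = sqrt(29) = 5.3852
|z^6| = |z|^6 = (sqrt(29))^6 = 29^3 = 24389

|z^6| = 24389


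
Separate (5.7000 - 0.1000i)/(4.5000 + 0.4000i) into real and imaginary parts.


Multiply by conjugate: (5.7000 - 0.1000i)(4.5000 - 0.4000i) / (4.5^2 + 0.4^2)
Numerator real = 5.7*4.5 - (0.1)*0.4 = 25.61
Numerator imag = -0.1*4.5 - 5.7*0.4 = -2.73
Denominator = 20.41
Re(z) = 25.61/20.41 = 1.2548
Im(z) = -2.73/20.41 = -0.1338

Re(z) = 1.2548, Im(z) = -0.1338


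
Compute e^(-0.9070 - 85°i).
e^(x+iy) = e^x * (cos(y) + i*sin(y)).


e^-0.9070 = 0.4037
cos(-85°) = 0.0872
sin(-85°) = -0.9962
Real = 0.4037*0.0872 = 0.0352
Imag = 0.4037*(-0.9962) = -0.4022

0.0352 - 0.4022i


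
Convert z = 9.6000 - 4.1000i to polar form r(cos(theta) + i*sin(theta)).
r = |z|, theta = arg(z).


r = sqrt(92.16+16.81) = sqrt(108.97) = 10.4389
theta = atan2(-4.1, 9.6) = -23.1265 degrees

r = 10.4389, theta = -23.1265 degrees


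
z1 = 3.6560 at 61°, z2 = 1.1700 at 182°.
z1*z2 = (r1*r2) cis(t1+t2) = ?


r = 3.6560 * 1.1700 = 4.2775
theta = 61° + 182° = 243° = 243° (mod 360)

4.2775 cis(243°)


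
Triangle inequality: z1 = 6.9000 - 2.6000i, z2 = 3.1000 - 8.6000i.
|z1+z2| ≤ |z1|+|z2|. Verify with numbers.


|z1| = sqrt(6.9^2 + (-2.6)^2) = sqrt(54.37) = 7.3736
|z2| = sqrt(3.1^2 + (-8.6)^2) = sqrt(83.57) = 9.1417
z1+z2 = 10.0000 - 11.2000i
|z1+z2| = sqrt(225.44) = 15.0147
|z1|+|z2| = 7.3736 + 9.1417 = 16.5153

|z1+z2| = 15.0147 ≤ |z1|+|z2| = 16.5153 (verified)


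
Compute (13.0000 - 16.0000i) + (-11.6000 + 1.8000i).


Real: 13 - 11.6 = 1.4
Imag: -16 + 1.8 = -14.2

1.4000 - 14.2000i


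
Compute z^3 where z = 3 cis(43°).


r^3 = 3^3 = 27
n*theta = 3*43° = 129° = 129° (mod 360)
a = 27*cos(129°) = -16.9917
b = 27*sin(129°) = 20.9829

27 cis(129°) = -16.9917 + 20.9829i


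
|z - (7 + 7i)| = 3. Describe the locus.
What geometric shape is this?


|z - z0| = r is a circle with center z0 and radius r.
Center = (7, 7), radius = 3

Circle with center (7, 7) and radius 3


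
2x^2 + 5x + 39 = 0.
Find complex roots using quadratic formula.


disc = 5^2 - 4*2*39 = 25 - 312 = -287
sqrt(|disc|) = sqrt(287) = 16.9411
Real part = -5/(2*2) = -1.2500
Imag part = 16.9411/(2*2) = 4.2353

-1.2500 ± 4.2353i


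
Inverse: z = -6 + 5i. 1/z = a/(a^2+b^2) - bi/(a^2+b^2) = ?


|z|^2 = 36+25 = 61
1/z = (-6 - 5i)/61

1/z = -0.0984 - 0.0820i


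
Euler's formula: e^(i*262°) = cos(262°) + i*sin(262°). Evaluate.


cos(262°) = -0.1392
sin(262°) = -0.9903

e^(i*262°) = -0.1392 - 0.9903i


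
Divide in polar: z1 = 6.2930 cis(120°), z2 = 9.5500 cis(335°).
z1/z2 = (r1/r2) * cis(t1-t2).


r = 6.2930 / 9.5500 = 0.6590
theta = 120° - 335° = -215° = 145° (mod 360)

0.6590 cis(145°)


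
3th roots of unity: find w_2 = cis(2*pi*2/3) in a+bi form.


Angle = 360*2/3 = 240°
a = cos(240°) = -0.5000
b = sin(240°) = -0.8660

-0.5000 - 0.8660i


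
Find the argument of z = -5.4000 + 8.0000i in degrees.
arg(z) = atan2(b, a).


Re = -5.4, Im = 8
arg = atan2(8, -5.4) = 124.0193 degrees

arg(z) = 124.0193 degrees


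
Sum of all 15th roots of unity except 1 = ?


With w = e^(2*pi*i/15), all 15 of the 15th roots of unity w^0 = 1, w, ..., w^(14) sum to 0: 1 + w + ... + w^(14) = (1 - w^15)/(1 - w) = 0 since w^15 = 1, w ≠ 1.
Removing the root 1: w + w^2 + ... + w^(14) = 0 - 1 = -1

Sum = -1


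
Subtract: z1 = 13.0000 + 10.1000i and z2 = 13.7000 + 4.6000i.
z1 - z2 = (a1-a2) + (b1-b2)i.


Real: 13 - 13.7 = -0.7
Imag: 10.1 - 4.6 = 5.5

-0.7000 + 5.5000i


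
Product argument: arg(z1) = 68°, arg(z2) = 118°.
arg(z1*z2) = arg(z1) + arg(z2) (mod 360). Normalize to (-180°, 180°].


arg(z1*z2) = 68° + 118° = 186°
Normalized to (-180°, 180°]: -174°

-174°


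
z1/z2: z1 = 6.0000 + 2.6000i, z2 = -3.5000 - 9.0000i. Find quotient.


Conjugate of z2 = -3.5000 + 9.0000i
Numerator: (6.0000 + 2.6000i)(-3.5000 + 9.0000i) = -44.4000 + 44.9000i
Denominator: (-3.5)^2 + (-9)^2 = 93.25
Result = (-44.4000 + 44.9000i)/93.25

-0.4761 + 0.4815i


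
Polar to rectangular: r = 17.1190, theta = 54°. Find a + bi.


a = 17.1190*cos(54°) = 17.1190*0.587785 = 10.0623
b = 17.1190*sin(54°) = 17.1190*0.80902 = 13.8496

10.0623 + 13.8496i


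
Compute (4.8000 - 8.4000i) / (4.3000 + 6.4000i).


Conjugate of z2 = 4.3000 - 6.4000i
Numerator: (4.8000 - 8.4000i)(4.3000 - 6.4000i) = -33.1200 - 66.8400i
Denominator: 4.3^2 + 6.4^2 = 59.45
Result = (-33.1200 - 66.8400i)/59.45

-0.5571 - 1.1243i


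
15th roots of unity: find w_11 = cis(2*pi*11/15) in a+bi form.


Angle = 360*11/15 = 264°
a = cos(264°) = -0.1045
b = sin(264°) = -0.9945

-0.1045 - 0.9945i


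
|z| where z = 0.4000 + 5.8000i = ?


|z| = sqrt(0.4^2 + 5.8^2) = sqrt(0.16 + 33.64) = sqrt(33.8) = 5.8138

|z| = 5.8138


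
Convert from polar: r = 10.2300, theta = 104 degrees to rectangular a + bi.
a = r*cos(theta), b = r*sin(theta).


a = 10.2300*cos(104°) = 10.2300*(-0.241922) = -2.4749
b = 10.2300*sin(104°) = 10.2300*0.970296 = 9.9261

-2.4749 + 9.9261i


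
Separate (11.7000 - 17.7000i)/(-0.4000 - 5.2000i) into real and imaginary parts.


Multiply by conjugate: (11.7000 - 17.7000i)(-0.4000 + 5.2000i) / ((-0.4)^2 + (-5.2)^2)
Numerator real = 11.7*(-0.4) - (17.7)*(-5.2) = 87.36
Numerator imag = -17.7*(-0.4) - 11.7*(-5.2) = 67.92
Denominator = 27.2
Re(z) = 87.36/27.2 = 3.2118
Im(z) = 67.92/27.2 = 2.4971

Re(z) = 3.2118, Im(z) = 2.4971


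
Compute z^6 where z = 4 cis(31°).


r^6 = 4^6 = 4096
n*theta = 6*31° = 186° = 186° (mod 360)
a = 4096*cos(186°) = -4073.5617
b = 4096*sin(186°) = -428.1486

4096 cis(186°) = -4073.5617 - 428.1486i


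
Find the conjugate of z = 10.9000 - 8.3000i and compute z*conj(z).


z_bar = 10.9000 + 8.3000i
z*z_bar = 10.9^2 + (-8.3)^2 = 118.81 + 68.89 = 187.7

z_bar = 10.9000 + 8.3000i, z*z_bar = 187.7


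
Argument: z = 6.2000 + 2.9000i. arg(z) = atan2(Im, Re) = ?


Re = 6.2, Im = 2.9
arg = atan2(2.9, 6.2) = 25.0675 degrees

arg(z) = 25.0675 degrees


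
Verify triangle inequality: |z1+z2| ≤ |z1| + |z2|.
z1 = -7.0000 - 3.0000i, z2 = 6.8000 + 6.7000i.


|z1| = sqrt((-7)^2 + (-3)^2) = sqrt(58) = 7.6158
|z2| = sqrt(6.8^2 + 6.7^2) = sqrt(91.13) = 9.5462
z1+z2 = -0.2000 + 3.7000i
|z1+z2| = sqrt(13.73) = 3.7054
|z1|+|z2| = 7.6158 + 9.5462 = 17.1620

|z1+z2| = 3.7054 ≤ |z1|+|z2| = 17.1620 (verified)


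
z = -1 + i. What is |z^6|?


|z| = sqrt(1+1) = sqrt(2) = 1.4142
|z^6| = |z|^6 = (sqrt(2))^6 = 2^3 = 8

|z^6| = 8


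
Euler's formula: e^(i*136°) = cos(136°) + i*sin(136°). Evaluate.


cos(136°) = -0.7193
sin(136°) = 0.6947

e^(i*136°) = -0.7193 + 0.6947i


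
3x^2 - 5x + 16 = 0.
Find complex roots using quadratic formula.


disc = (-5)^2 - 4*3*16 = 25 - 192 = -167
sqrt(|disc|) = sqrt(167) = 12.9228
Real part = 5/(2*3) = 0.8333
Imag part = 12.9228/(2*3) = 2.1538

0.8333 ± 2.1538i


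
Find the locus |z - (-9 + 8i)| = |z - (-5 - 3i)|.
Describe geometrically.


Equal distances means the locus is the perpendicular bisector of z1 and z2.
Midpoint = ((-9+(-5))/2, (8+(-3))/2) = (-7.0000, 2.5000)

Perpendicular bisector through (-7.0000, 2.5000)


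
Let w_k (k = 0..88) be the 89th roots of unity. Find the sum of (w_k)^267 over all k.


The roots are w_k = w^k with w = e^(2*pi*i/89), and (w^k)^267 = (w^267)^k.
So S = 1 + u + u^2 + ... + u^(88) with u = w^267.
267 = 3*89 + 0, so 267 is a multiple of 89 and u = (w^89)^3 = 1.
Every one of the 89 terms equals 1: S = 89

S = 89


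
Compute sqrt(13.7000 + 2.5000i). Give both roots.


|z| = sqrt(187.69+6.25) = 13.9262
sqrt((|z|+a)/2) = sqrt((13.9262+13.7)/2) = sqrt(13.8131) = 3.7166
sqrt((|z|-a)/2) = sqrt((13.9262-13.7)/2) = sqrt(0.1131) = 0.3363

±(3.7166 + 0.3363i) i.e. 3.7166 + 0.3363i and -3.7166 - 0.3363i


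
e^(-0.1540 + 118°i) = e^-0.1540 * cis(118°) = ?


e^-0.1540 = 0.8573
cos(118°) = -0.4695
sin(118°) = 0.8829
Real = 0.8573*(-0.4695) = -0.4025
Imag = 0.8573*0.8829 = 0.7569

-0.4025 + 0.7569i


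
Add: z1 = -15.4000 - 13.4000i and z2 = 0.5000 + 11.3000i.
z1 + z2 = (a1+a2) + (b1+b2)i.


Real: -15.4 + 0.5 = -14.9
Imag: -13.4 + 11.3 = -2.1

-14.9000 - 2.1000i


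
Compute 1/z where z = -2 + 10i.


|z|^2 = 4+100 = 104
1/z = (-2 - 10i)/104

1/z = -0.0192 - 0.0962i


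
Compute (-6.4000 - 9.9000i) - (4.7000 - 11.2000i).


Real: -6.4 - 4.7 = -11.1
Imag: -9.9 + 11.2 = 1.3

-11.1000 + 1.3000i


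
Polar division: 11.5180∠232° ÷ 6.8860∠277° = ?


r = 11.5180 / 6.8860 = 1.6727
theta = 232° - 277° = -45° = 315° (mod 360)

1.6727 cis(315°)


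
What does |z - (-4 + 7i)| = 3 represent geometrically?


|z - z0| = r is a circle with center z0 and radius r.
Center = (-4, 7), radius = 3

Circle with center (-4, 7) and radius 3


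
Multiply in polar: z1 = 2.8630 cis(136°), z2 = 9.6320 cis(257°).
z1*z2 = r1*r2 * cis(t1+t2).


r = 2.8630 * 9.6320 = 27.5764
theta = 136° + 257° = 393° = 33° (mod 360)

27.5764 cis(33°)


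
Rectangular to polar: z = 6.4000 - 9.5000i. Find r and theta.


r = sqrt(40.96+90.25) = sqrt(131.21) = 11.4547
theta = atan2(-9.5, 6.4) = -56.0325 degrees

r = 11.4547, theta = -56.0325 degrees


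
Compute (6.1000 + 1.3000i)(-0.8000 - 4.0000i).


Real = 6.1*(-0.8) - 1.3*(-4) = -4.88 - (-5.2) = 0.32
Imag = 6.1*(-4) - (0.8)*1.3 = -24.4 - (1.04) = -25.44

0.3200 - 25.4400i


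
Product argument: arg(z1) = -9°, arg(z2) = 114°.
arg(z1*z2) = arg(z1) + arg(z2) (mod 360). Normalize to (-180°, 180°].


arg(z1*z2) = -9° + 114° = 105°
Normalized to (-180°, 180°]: 105°

105°


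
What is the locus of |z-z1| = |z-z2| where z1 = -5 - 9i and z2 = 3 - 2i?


Equal distances means the locus is the perpendicular bisector of z1 and z2.
Midpoint = ((-5+3)/2, (-9+(-2))/2) = (-1.0000, -5.5000)

Perpendicular bisector through (-1.0000, -5.5000)


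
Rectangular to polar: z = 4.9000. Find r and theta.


r = sqrt(24.01+0) = sqrt(24.01) = 4.9000
theta = atan2(0, 4.9) = 0 degrees

r = 4.9000, theta = 0 degrees


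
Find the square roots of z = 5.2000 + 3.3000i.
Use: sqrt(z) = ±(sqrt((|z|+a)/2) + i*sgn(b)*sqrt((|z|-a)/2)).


|z| = sqrt(27.04+10.89) = 6.1587
sqrt((|z|+a)/2) = sqrt((6.1587+5.2)/2) = sqrt(5.6794) = 2.3831
sqrt((|z|-a)/2) = sqrt((6.1587-5.2)/2) = sqrt(0.4794) = 0.6924

±(2.3831 + 0.6924i) i.e. 2.3831 + 0.6924i and -2.3831 - 0.6924i


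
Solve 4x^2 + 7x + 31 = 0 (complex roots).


disc = 7^2 - 4*4*31 = 49 - 496 = -447
sqrt(|disc|) = sqrt(447) = 21.1424
Real part = -7/(2*4) = -0.8750
Imag part = 21.1424/(2*4) = 2.6428

-0.8750 ± 2.6428i


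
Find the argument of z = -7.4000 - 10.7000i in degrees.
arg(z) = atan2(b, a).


Re = -7.4, Im = -10.7
arg = atan2(-10.7, -7.4) = -124.6673 degrees

arg(z) = -124.6673 degrees


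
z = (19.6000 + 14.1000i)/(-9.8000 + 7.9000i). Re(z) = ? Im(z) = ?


Multiply by conjugate: (19.6000 + 14.1000i)(-9.8000 - 7.9000i) / ((-9.8)^2 + 7.9^2)
Numerator real = 19.6*(-9.8) + 14.1*7.9 = -80.69
Numerator imag = 14.1*(-9.8) - 19.6*7.9 = -293.02
Denominator = 158.45
Re(z) = -80.69/158.45 = -0.5092
Im(z) = -293.02/158.45 = -1.8493

Re(z) = -0.5092, Im(z) = -1.8493


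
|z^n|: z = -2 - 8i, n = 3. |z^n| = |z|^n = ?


|z| = sqrt(4+64) = sqrt(68) = 8.2462
|z^3| = |z|^3 = (sqrt(68))^3 = 68*sqrt(68)

|z^3| = 68*sqrt(68) ≈ 560.7424


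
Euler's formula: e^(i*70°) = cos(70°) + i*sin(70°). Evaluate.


cos(70°) = 0.3420
sin(70°) = 0.9397

e^(i*70°) = 0.3420 + 0.9397i


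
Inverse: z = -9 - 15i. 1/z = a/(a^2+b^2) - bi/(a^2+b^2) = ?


|z|^2 = 81+225 = 306
1/z = (-9 + 15i)/306

1/z = -0.0294 + 0.0490i


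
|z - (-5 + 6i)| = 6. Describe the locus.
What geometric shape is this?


|z - z0| = r is a circle with center z0 and radius r.
Center = (-5, 6), radius = 6

Circle with center (-5, 6) and radius 6


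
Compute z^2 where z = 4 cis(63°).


r^2 = 4^2 = 16
n*theta = 2*63° = 126° = 126° (mod 360)
a = 16*cos(126°) = -9.4046
b = 16*sin(126°) = 12.9443

16 cis(126°) = -9.4046 + 12.9443i


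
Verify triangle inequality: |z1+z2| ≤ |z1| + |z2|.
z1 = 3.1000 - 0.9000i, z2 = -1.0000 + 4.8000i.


|z1| = sqrt(3.1^2 + (-0.9)^2) = sqrt(10.42) = 3.2280
|z2| = sqrt((-1)^2 + 4.8^2) = sqrt(24.04) = 4.9031
z1+z2 = 2.1000 + 3.9000i
|z1+z2| = sqrt(19.62) = 4.4294
|z1|+|z2| = 3.2280 + 4.9031 = 8.1311

|z1+z2| = 4.4294 ≤ |z1|+|z2| = 8.1311 (verified)


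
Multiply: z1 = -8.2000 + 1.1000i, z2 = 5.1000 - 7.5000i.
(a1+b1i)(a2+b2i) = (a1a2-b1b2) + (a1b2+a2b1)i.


Real = -8.2*5.1 - 1.1*(-7.5) = -41.82 - (-8.25) = -33.57
Imag = -8.2*(-7.5) + 5.1*1.1 = 61.5 + 5.61 = 67.11

-33.5700 + 67.1100i


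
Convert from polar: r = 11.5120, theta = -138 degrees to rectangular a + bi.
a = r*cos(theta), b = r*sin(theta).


a = 11.5120*cos(-138°) = 11.5120*(-0.743145) = -8.5551
b = 11.5120*sin(-138°) = 11.5120*(-0.66913) = -7.7030

-8.5551 - 7.7030i


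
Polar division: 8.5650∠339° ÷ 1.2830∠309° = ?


r = 8.5650 / 1.2830 = 6.6758
theta = 339° - 309° = 30° = 30° (mod 360)

6.6758 cis(30°)


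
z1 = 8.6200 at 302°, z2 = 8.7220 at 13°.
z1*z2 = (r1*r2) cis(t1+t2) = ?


r = 8.6200 * 8.7220 = 75.1836
theta = 302° + 13° = 315° = 315° (mod 360)

75.1836 cis(315°)


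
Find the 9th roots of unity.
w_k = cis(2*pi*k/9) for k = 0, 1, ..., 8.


The 9th roots of unity are cis(360k/9°) for k=0..8
Angle step = 360/9 = 40°
Primitive root: cis(40°)
Primitive root = 0.7660 + 0.6428i

9 roots at angles: 0°, 40°, 80°, 120°, 160°, 200°, 240°, 280°, 320°


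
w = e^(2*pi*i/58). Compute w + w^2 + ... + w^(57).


With w = e^(2*pi*i/58), all 58 of the 58th roots of unity w^0 = 1, w, ..., w^(57) sum to 0: 1 + w + ... + w^(57) = (1 - w^58)/(1 - w) = 0 since w^58 = 1, w ≠ 1.
Removing the root 1: w + w^2 + ... + w^(57) = 0 - 1 = -1

Sum = -1


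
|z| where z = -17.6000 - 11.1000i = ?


|z| = sqrt((-17.6)^2 + (-11.1)^2) = sqrt(309.76 + 123.21) = sqrt(432.97) = 20.8079

|z| = 20.8079


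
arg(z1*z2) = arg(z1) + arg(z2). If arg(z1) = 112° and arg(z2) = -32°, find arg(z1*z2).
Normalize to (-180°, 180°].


arg(z1*z2) = 112° - 32° = 80°
Normalized to (-180°, 180°]: 80°

80°


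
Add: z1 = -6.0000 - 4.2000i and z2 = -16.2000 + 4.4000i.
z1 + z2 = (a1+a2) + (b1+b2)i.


Real: -6 - 16.2 = -22.2
Imag: -4.2 + 4.4 = 0.2

-22.2000 + 0.2000i


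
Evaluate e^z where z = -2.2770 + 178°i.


e^-2.2770 = 0.1026
cos(178°) = -0.9994
sin(178°) = 0.0349
Real = 0.1026*(-0.9994) = -0.1025
Imag = 0.1026*0.0349 = 0.0036

-0.1025 + 0.0036i


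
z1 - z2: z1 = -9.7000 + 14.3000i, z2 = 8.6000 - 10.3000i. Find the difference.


Real: -9.7 - 8.6 = -18.3
Imag: 14.3 + 10.3 = 24.6

-18.3000 + 24.6000i


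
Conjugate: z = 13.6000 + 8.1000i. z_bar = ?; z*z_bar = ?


z_bar = 13.6000 - 8.1000i
z*z_bar = 13.6^2 + 8.1^2 = 184.96 + 65.61 = 250.57

z_bar = 13.6000 - 8.1000i, z*z_bar = 250.57


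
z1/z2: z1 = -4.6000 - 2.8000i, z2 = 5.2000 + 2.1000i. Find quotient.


Conjugate of z2 = 5.2000 - 2.1000i
Numerator: (-4.6000 - 2.8000i)(5.2000 - 2.1000i) = -29.8000 - 4.9000i
Denominator: 5.2^2 + 2.1^2 = 31.45
Result = (-29.8000 - 4.9000i)/31.45

-0.9475 - 0.1558i


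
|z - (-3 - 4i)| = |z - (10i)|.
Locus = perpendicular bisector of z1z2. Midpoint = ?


Equal distances means the locus is the perpendicular bisector of z1 and z2.
Midpoint = ((-3+0)/2, (-4+10)/2) = (-1.5000, 3.0000)

Perpendicular bisector through (-1.5000, 3.0000)


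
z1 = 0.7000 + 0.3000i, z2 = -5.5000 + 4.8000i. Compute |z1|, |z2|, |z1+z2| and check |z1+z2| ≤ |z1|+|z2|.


|z1| = sqrt(0.7^2 + 0.3^2) = sqrt(0.58) = 0.7616
|z2| = sqrt((-5.5)^2 + 4.8^2) = sqrt(53.29) = 7.3000
z1+z2 = -4.8000 + 5.1000i
|z1+z2| = sqrt(49.05) = 7.0036
|z1|+|z2| = 0.7616 + 7.3000 = 8.0616

|z1+z2| = 7.0036 ≤ |z1|+|z2| = 8.0616 (verified)


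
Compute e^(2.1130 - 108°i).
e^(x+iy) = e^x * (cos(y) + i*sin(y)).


e^2.1130 = 8.2730
cos(-108°) = -0.30902
sin(-108°) = -0.95106
Real = 8.2730*(-0.30902) = -2.5565
Imag = 8.2730*(-0.95106) = -7.8681

-2.5565 - 7.8681i


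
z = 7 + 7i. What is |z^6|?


|z| = sqrt(49+49) = sqrt(98) = 9.8995
|z^6| = |z|^6 = (sqrt(98))^6 = 98^3 = 941192

|z^6| = 941192


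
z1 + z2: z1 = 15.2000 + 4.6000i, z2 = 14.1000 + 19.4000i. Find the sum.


Real: 15.2 + 14.1 = 29.3
Imag: 4.6 + 19.4 = 24

29.3000 + 24.0000i


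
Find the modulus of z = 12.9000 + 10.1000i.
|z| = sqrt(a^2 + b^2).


|z| = sqrt(12.9^2 + 10.1^2) = sqrt(166.41 + 102.01) = sqrt(268.42) = 16.3835

|z| = 16.3835


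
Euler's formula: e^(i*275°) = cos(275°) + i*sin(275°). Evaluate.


cos(275°) = 0.0872
sin(275°) = -0.9962

e^(i*275°) = 0.0872 - 0.9962i


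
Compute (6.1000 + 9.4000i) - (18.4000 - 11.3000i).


Real: 6.1 - 18.4 = -12.3
Imag: 9.4 + 11.3 = 20.7

-12.3000 + 20.7000i


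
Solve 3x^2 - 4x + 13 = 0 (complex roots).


disc = (-4)^2 - 4*3*13 = 16 - 156 = -140
sqrt(|disc|) = sqrt(140) = 11.8322
Real part = 4/(2*3) = 0.6667
Imag part = 11.8322/(2*3) = 1.9720

0.6667 ± 1.9720i


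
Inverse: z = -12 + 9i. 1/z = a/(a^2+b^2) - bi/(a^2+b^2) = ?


|z|^2 = 144+81 = 225
1/z = (-12 - 9i)/225

1/z = -0.0533 - 0.0400i


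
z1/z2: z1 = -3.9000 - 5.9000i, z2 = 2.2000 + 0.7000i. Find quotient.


Conjugate of z2 = 2.2000 - 0.7000i
Numerator: (-3.9000 - 5.9000i)(2.2000 - 0.7000i) = -12.7100 - 10.2500i
Denominator: 2.2^2 + 0.7^2 = 5.33
Result = (-12.7100 - 10.2500i)/5.33

-2.3846 - 1.9231i


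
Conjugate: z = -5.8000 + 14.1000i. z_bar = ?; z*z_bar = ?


z_bar = -5.8000 - 14.1000i
z*z_bar = (-5.8)^2 + 14.1^2 = 33.64 + 198.81 = 232.45

z_bar = -5.8000 - 14.1000i, z*z_bar = 232.45


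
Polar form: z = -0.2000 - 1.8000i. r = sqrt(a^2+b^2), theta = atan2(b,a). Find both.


r = sqrt(0.04+3.24) = sqrt(3.28) = 1.8111
theta = atan2(-1.8, -0.2) = -96.3402 degrees

r = 1.8111, theta = -96.3402 degrees


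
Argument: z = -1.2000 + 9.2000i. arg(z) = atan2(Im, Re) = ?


Re = -1.2, Im = 9.2
arg = atan2(9.2, -1.2) = 97.4314 degrees

arg(z) = 97.4314 degrees


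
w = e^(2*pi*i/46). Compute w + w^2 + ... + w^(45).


With w = e^(2*pi*i/46), all 46 of the 46th roots of unity w^0 = 1, w, ..., w^(45) sum to 0: 1 + w + ... + w^(45) = (1 - w^46)/(1 - w) = 0 since w^46 = 1, w ≠ 1.
Removing the root 1: w + w^2 + ... + w^(45) = 0 - 1 = -1

Sum = -1


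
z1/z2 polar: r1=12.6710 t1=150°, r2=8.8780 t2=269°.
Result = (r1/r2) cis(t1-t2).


r = 12.6710 / 8.8780 = 1.4272
theta = 150° - 269° = -119° = 241° (mod 360)

1.4272 cis(241°)


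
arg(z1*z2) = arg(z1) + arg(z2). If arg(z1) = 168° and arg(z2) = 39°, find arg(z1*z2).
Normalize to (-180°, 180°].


arg(z1*z2) = 168° + 39° = 207°
Normalized to (-180°, 180°]: -153°

-153°


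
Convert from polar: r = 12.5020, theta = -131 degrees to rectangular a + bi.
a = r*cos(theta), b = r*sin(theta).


a = 12.5020*cos(-131°) = 12.5020*(-0.656059) = -8.2020
b = 12.5020*sin(-131°) = 12.5020*(-0.75471) = -9.4354

-8.2020 - 9.4354i


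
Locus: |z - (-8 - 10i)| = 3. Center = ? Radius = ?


|z - z0| = r is a circle with center z0 and radius r.
Center = (-8, -10), radius = 3

Circle with center (-8, -10) and radius 3


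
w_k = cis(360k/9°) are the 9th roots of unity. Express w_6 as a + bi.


Angle = 360*6/9 = 240°
a = cos(240°) = -0.5000
b = sin(240°) = -0.8660

-0.5000 - 0.8660i


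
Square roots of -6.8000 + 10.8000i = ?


|z| = sqrt(46.24+116.64) = 12.7624
sqrt((|z|+a)/2) = sqrt((12.7624+(-6.8))/2) = sqrt(2.9812) = 1.7266
sqrt((|z|-a)/2) = sqrt((12.7624-(-6.8))/2) = sqrt(9.7812) = 3.1275

±(1.7266 + 3.1275i) i.e. 1.7266 + 3.1275i and -1.7266 - 3.1275i


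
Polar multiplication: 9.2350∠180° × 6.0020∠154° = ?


r = 9.2350 * 6.0020 = 55.4285
theta = 180° + 154° = 334° = 334° (mod 360)

55.4285 cis(334°)


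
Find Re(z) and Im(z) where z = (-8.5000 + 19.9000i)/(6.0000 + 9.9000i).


Multiply by conjugate: (-8.5000 + 19.9000i)(6.0000 - 9.9000i) / (6^2 + 9.9^2)
Numerator real = -8.5*6 + 19.9*9.9 = 146.01
Numerator imag = 19.9*6 - (-8.5)*9.9 = 203.55
Denominator = 134.01
Re(z) = 146.01/134.01 = 1.0895
Im(z) = 203.55/134.01 = 1.5189

Re(z) = 1.0895, Im(z) = 1.5189


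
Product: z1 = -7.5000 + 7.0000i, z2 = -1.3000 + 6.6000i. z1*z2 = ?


Real = -7.5*(-1.3) - 7*6.6 = 9.75 - 46.2 = -36.45
Imag = -7.5*6.6 - (1.3)*7 = -49.5 - (9.1) = -58.6

-36.4500 - 58.6000i


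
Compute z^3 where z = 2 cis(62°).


r^3 = 2^3 = 8
n*theta = 3*62° = 186° = 186° (mod 360)
a = 8*cos(186°) = -7.9562
b = 8*sin(186°) = -0.8362

8 cis(186°) = -7.9562 - 0.8362i


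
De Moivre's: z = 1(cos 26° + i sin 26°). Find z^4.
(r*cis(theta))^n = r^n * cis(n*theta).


r^4 = 1^4 = 1
n*theta = 4*26° = 104° = 104° (mod 360)
a = 1*cos(104°) = -0.2419
b = 1*sin(104°) = 0.9703

1 cis(104°) = -0.2419 + 0.9703i


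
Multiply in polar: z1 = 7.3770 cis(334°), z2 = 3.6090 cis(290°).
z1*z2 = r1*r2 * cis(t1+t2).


r = 7.3770 * 3.6090 = 26.6236
theta = 334° + 290° = 624° = 264° (mod 360)

26.6236 cis(264°)


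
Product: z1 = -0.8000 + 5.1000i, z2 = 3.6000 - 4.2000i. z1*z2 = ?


Real = -0.8*3.6 - 5.1*(-4.2) = -2.88 - (-21.42) = 18.54
Imag = -0.8*(-4.2) + 3.6*5.1 = 3.36 + 18.36 = 21.72

18.5400 + 21.7200i


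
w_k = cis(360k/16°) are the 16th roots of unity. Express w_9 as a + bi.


Angle = 360*9/16 = 202.5°
a = cos(202.5°) = -0.9239
b = sin(202.5°) = -0.3827

-0.9239 - 0.3827i


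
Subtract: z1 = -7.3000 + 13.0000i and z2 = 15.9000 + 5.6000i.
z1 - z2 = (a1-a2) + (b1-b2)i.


Real: -7.3 - 15.9 = -23.2
Imag: 13 - 5.6 = 7.4

-23.2000 + 7.4000i


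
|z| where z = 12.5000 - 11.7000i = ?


|z| = sqrt(12.5^2 + (-11.7)^2) = sqrt(156.25 + 136.89) = sqrt(293.14) = 17.1213

|z| = 17.1213


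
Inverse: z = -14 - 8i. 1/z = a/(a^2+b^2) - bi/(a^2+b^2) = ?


|z|^2 = 196+64 = 260
1/z = (-14 + 8i)/260

1/z = -0.0538 + 0.0308i


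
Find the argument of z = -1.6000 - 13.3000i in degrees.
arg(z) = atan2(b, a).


Re = -1.6, Im = -13.3
arg = atan2(-13.3, -1.6) = -96.8598 degrees

arg(z) = -96.8598 degrees


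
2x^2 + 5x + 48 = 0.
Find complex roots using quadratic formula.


disc = 5^2 - 4*2*48 = 25 - 384 = -359
sqrt(|disc|) = sqrt(359) = 18.9473
Real part = -5/(2*2) = -1.2500
Imag part = 18.9473/(2*2) = 4.7368

-1.2500 ± 4.7368i


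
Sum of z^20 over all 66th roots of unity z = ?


The roots are w_k = w^k with w = e^(2*pi*i/66), and (w^k)^20 = (w^20)^k.
So S = 1 + u + u^2 + ... + u^(65) with u = w^20.
20 = 0*66 + 20, so 20 is not a multiple of 66: u = w^20 ≠ 1 (w is a primitive 66th root), while u^66 = (w^66)^20 = 1.
Geometric series: S = (1 - u^66)/(1 - u) = (1 - 1)/(1 - u) = 0

S = 0


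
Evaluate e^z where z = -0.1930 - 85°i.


e^-0.1930 = 0.82448
cos(-85°) = 0.0872
sin(-85°) = -0.9962
Real = 0.82448*0.0872 = 0.0719
Imag = 0.82448*(-0.9962) = -0.8213

0.0719 - 0.8213i


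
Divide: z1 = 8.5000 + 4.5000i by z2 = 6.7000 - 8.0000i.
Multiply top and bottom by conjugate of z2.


Conjugate of z2 = 6.7000 + 8.0000i
Numerator: (8.5000 + 4.5000i)(6.7000 + 8.0000i) = 20.9500 + 98.1500i
Denominator: 6.7^2 + (-8)^2 = 108.89
Result = (20.9500 + 98.1500i)/108.89

0.1924 + 0.9014i
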